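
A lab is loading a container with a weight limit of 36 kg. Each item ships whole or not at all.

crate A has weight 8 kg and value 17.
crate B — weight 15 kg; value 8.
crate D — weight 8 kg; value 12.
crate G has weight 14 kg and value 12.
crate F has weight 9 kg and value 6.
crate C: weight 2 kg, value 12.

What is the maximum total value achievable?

Allowing fractional choices, the relaxed optimum would be about 55.7, but items are indivisible.
crate A + crate D + crate F + crate C: weight 8 + 8 + 9 + 2 = 27 ≤ 36, value 17 + 12 + 6 + 12 = 47.
crate A + crate D + crate G + crate C: weight 8 + 8 + 14 + 2 = 32 ≤ 36, value 17 + 12 + 12 + 12 = 53.
crate A + crate B + crate D + crate C: weight 8 + 15 + 8 + 2 = 33 ≤ 36, value 17 + 8 + 12 + 12 = 49.
Best is crate A, crate D, crate G, and crate C with total value 53.

53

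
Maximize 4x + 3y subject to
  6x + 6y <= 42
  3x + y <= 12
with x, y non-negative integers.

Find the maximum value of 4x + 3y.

(x,y)=(2,5): 6·2+6·5=42≤42, 3·2+1·5=11≤12, objective 23.
(x,y)=(1,6): 6·1+6·6=42≤42, 3·1+1·6=9≤12, objective 22.
(x,y)=(3,3): 6·3+6·3=36≤42, 3·3+1·3=12≤12, objective 21.
(x,y)=(2,4): 6·2+6·4=36≤42, 3·2+1·4=10≤12, objective 20.
The best lattice point is (2,5), giving 23.

23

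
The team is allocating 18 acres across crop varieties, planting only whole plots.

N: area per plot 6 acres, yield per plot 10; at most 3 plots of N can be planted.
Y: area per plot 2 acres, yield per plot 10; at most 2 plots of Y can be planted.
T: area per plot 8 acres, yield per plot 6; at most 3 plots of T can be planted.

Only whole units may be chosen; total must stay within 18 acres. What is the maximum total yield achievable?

This is a bounded integer knapsack.
1×N, 2×Y, and 1×T: area 18 ≤ 18, yield 1·10 + 2·10 + 1·6 = 36.
2×N and 2×Y: area 16 ≤ 18, yield 2·10 + 2·10 = 40.
Best is 40.

40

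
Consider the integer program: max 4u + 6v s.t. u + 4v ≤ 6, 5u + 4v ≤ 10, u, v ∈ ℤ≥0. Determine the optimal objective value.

10

(u,v)=(1,1) is feasible, giving 10.
(u,v)=(2,0) is feasible, giving 8.
(u,v)=(0,1) is feasible, giving 6.
No feasible integer point exceeds 10.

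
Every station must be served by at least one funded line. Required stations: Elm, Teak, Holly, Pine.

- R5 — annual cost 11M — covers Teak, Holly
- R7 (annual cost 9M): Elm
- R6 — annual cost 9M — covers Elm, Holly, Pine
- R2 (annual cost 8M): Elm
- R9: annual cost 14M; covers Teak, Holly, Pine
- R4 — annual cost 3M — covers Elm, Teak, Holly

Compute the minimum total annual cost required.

Choose R6 and R4: together they cover Elm, Teak, Holly, Pine — every station.
Total annual cost: 9 + 3 = 12.
No cover costs less than 12.

12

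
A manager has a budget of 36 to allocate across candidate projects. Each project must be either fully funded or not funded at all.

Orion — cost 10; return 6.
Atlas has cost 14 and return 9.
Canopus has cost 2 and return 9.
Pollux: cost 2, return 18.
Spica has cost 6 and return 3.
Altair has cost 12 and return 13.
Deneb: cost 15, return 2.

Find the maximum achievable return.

Take Atlas, Canopus, Pollux, Spica, and Altair: cost 14 + 2 + 2 + 6 + 12 = 36 ≤ 36, return 9 + 9 + 18 + 3 + 13 = 52.
No other feasible combination does better.

52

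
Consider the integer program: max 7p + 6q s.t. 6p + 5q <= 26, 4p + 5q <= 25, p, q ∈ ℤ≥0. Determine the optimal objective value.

(p,q)=(1,4): 6·1+5·4=26≤26, 4·1+5·4=24≤25, objective 31.
(p,q)=(0,5): 6·0+5·5=25≤26, 4·0+5·5=25≤25, objective 30.
(p,q)=(1,3): 6·1+5·3=21≤26, 4·1+5·3=19≤25, objective 25.
(p,q)=(0,4): 6·0+5·4=20≤26, 4·0+5·4=20≤25, objective 24.
Maximum is 31 at (p,q)=(1,4).

31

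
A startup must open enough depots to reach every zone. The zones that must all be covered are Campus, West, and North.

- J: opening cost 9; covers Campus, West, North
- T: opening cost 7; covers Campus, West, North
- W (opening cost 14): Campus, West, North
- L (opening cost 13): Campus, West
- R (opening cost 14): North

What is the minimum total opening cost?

T alone covers Campus, West, North — every zone.
Total opening cost: 7.

7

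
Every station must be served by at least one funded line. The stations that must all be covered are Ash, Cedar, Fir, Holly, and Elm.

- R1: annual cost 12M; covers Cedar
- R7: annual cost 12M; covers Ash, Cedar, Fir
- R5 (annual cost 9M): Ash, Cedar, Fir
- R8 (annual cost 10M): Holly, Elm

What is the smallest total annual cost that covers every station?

19

Choose R5 and R8: together they cover Ash, Cedar, Fir, Holly, Elm — every station.
Total annual cost: 9 + 10 = 19.
No cover costs less than 19.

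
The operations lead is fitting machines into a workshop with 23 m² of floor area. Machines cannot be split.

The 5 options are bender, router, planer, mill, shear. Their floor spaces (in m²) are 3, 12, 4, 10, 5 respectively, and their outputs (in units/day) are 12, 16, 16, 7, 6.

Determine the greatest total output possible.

Treat it as a binary knapsack problem.
Allowing fractional choices, the relaxed optimum would be about 48.8, but machines are indivisible.
bender + router + planer: floor space 3 + 12 + 4 = 19 ≤ 23, output 12 + 16 + 16 = 44.
bender + planer + mill + shear: floor space 3 + 4 + 10 + 5 = 22 ≤ 23, output 12 + 16 + 7 + 6 = 41.
router + planer + shear: floor space 12 + 4 + 5 = 21 ≤ 23, output 16 + 16 + 6 = 38.
Best is bender, router, and planer with total output 44.

44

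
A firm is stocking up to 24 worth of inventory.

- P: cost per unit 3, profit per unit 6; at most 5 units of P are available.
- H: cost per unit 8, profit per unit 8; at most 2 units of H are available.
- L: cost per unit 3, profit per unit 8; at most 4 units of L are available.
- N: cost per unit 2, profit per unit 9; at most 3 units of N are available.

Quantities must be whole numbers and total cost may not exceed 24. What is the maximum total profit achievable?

This is a bounded integer knapsack.
Take 2×P, 4×L, and 3×N: cost 24 ≤ 24, profit 2·6 + 4·8 + 3·9 = 71.
N has the best ratio (9/2) and is taken to its limit of 3; remaining capacity is filled optimally with the others.

71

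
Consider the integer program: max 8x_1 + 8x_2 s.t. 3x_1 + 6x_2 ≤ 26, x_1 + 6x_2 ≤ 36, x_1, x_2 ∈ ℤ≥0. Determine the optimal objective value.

64

Relaxing integrality, the LP optimum is 69.33 at (x_1,x_2) = (8.67, 0), which is not an integer point.
(x_1,x_2)=(8,0) is feasible, giving 64.
(x_1,x_2)=(7,0) is feasible, giving 56.
The best lattice point is (8,0), giving 64.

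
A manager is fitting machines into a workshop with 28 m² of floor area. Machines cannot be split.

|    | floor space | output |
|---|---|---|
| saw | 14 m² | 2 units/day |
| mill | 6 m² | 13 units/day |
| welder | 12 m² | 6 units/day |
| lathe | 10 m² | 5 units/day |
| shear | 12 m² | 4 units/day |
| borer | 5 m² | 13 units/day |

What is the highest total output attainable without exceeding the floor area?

This is an integer program with binary decision variables.
Allowing fractional choices, the relaxed optimum would be about 34.5, but machines are indivisible.
mill + shear + borer: floor space 6 + 12 + 5 = 23 ≤ 28, output 13 + 4 + 13 = 30.
mill + welder + borer: floor space 6 + 12 + 5 = 23 ≤ 28, output 13 + 6 + 13 = 32.
mill + lathe + borer: floor space 6 + 10 + 5 = 21 ≤ 28, output 13 + 5 + 13 = 31.
Best is mill, welder, and borer with total output 32.

32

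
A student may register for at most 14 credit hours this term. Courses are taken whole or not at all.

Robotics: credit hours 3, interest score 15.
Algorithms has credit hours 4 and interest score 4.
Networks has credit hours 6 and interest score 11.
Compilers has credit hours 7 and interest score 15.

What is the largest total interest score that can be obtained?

Allowing fractional choices, the relaxed optimum would be about 37.3, but courses are indivisible.
Robotics + Algorithms + Networks: credit hours 3 + 4 + 6 = 13 ≤ 14, interest score 15 + 4 + 11 = 30.
Robotics + Algorithms + Compilers: credit hours 3 + 4 + 7 = 14 ≤ 14, interest score 15 + 4 + 15 = 34.
Robotics + Compilers: credit hours 3 + 7 = 10 ≤ 14, interest score 15 + 15 = 30.
Best is Robotics, Algorithms, and Compilers with total interest score 34.

34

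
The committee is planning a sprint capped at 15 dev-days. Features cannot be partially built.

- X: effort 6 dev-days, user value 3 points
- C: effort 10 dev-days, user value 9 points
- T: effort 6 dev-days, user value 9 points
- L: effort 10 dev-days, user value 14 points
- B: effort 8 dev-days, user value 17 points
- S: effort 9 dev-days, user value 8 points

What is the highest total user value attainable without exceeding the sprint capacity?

Take T and B: effort 6 + 8 = 14 ≤ 15, user value 9 + 17 = 26.
No other feasible combination does better.

26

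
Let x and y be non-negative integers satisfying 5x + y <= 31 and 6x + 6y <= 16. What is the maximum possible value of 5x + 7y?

(x,y)=(0,2) is feasible, giving 14.
(x,y)=(1,1) is feasible, giving 12.
(x,y)=(0,1) is feasible, giving 7.
Maximum is 14 at (x,y)=(0,2).

14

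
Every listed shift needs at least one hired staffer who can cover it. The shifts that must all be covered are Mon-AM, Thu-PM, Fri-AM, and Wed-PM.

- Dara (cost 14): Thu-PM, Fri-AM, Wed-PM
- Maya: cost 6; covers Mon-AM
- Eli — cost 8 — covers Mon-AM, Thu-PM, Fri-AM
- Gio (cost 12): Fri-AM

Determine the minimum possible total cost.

20

This is an integer covering problem.
The greedy cost-per-new-shift heuristic would pick Eli and Dara for 22, but a cheaper cover exists.
Choose Dara and Maya: together they cover Mon-AM, Thu-PM, Fri-AM, Wed-PM — every shift.
Total cost: 14 + 6 = 20.
No cover costs less than 20.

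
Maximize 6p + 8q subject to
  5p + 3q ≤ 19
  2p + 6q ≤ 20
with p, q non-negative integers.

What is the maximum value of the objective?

30

(p,q)=(1,3): 5·1+3·3=14≤19, 2·1+6·3=20≤20, objective 30.
(p,q)=(2,2): 5·2+3·2=16≤19, 2·2+6·2=16≤20, objective 28.
(p,q)=(3,1): 5·3+3·1=18≤19, 2·3+6·1=12≤20, objective 26.
No feasible integer point exceeds 30.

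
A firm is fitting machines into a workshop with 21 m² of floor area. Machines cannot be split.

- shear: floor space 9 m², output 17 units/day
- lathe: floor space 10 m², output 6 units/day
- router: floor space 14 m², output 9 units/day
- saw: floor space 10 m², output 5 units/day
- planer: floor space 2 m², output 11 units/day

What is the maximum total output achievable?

shear + lathe + planer: floor space 9 + 10 + 2 = 21 ≤ 21, output 17 + 6 + 11 = 34.
shear + saw + planer: floor space 9 + 10 + 2 = 21 ≤ 21, output 17 + 5 + 11 = 33.
Best is shear, lathe, and planer with total output 34.

34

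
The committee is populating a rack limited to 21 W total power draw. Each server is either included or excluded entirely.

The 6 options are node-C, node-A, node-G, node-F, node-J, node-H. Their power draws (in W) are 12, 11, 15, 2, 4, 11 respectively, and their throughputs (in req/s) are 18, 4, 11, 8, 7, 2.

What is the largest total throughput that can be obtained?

33

This is a 0-1 knapsack instance.
Allowing fractional choices, the relaxed optimum would be about 35.2, but servers are indivisible.
node-C + node-F + node-J: power draw 12 + 2 + 4 = 18 ≤ 21, throughput 18 + 8 + 7 = 33.
node-G + node-F + node-J: power draw 15 + 2 + 4 = 21 ≤ 21, throughput 11 + 8 + 7 = 26.
node-C + node-F: power draw 12 + 2 = 14 ≤ 21, throughput 18 + 8 = 26.
Best is node-C, node-F, and node-J with total throughput 33.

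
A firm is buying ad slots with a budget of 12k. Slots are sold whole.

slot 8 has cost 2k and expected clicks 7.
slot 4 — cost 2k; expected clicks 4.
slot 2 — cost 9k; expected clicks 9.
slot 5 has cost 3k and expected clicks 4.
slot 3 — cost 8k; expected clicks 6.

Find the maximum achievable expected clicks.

Allowing fractional choices, the relaxed optimum would be about 20.0, but ad slots are indivisible.
slot 8 + slot 2: cost 2 + 9 = 11 ≤ 12, expected clicks 7 + 9 = 16.
slot 8 + slot 4 + slot 3: cost 2 + 2 + 8 = 12 ≤ 12, expected clicks 7 + 4 + 6 = 17.
Best is slot 8, slot 4, and slot 3 with total expected clicks 17.

17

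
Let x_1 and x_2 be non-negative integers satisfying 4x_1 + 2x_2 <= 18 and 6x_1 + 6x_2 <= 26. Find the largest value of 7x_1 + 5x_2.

The continuous relaxation peaks at (4.33, 0) with value 30.33; rounding to a feasible lattice point costs some objective.
(x_1,x_2)=(4,0) is feasible, giving 28.
(x_1,x_2)=(3,1) is feasible, giving 26.
(x_1,x_2)=(3,0) is feasible, giving 21.
The best lattice point is (4,0), giving 28.

28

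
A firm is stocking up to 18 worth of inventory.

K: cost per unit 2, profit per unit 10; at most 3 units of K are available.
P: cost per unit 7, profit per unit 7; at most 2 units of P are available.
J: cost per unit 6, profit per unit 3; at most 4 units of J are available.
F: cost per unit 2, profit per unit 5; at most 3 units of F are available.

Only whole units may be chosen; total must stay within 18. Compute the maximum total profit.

48

3×K, 1×J, and 3×F: cost 18 ≤ 18, profit 3·10 + 1·3 + 3·5 = 48.
3×K, 1×P, and 2×F: cost 17 ≤ 18, profit 3·10 + 1·7 + 2·5 = 47.
Best is 48.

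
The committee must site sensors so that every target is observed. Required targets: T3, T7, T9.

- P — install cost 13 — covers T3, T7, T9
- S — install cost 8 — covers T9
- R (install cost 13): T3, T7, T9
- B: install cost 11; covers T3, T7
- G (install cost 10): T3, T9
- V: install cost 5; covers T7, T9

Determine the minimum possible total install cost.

13

The greedy cost-per-new-target heuristic would pick V and G for 15, but a cheaper cover exists.
P alone covers T3, T7, T9 — every target.
Total install cost: 13.
No cover costs less than 13.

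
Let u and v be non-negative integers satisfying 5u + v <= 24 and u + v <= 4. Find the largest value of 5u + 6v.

24

(u,v)=(0,4): 5·0+1·4=4≤24, 1·0+1·4=4≤4, objective 24.
(u,v)=(1,3): 5·1+1·3=8≤24, 1·1+1·3=4≤4, objective 23.
The best lattice point is (0,4), giving 24.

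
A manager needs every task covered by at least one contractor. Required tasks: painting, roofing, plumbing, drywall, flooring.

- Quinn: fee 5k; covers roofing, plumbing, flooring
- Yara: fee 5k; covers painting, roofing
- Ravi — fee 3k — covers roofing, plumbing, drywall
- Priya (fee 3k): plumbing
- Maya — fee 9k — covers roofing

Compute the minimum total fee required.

Choose Quinn, Yara, and Ravi: together they cover painting, roofing, plumbing, drywall, flooring — every task.
Total fee: 5 + 5 + 3 = 13.
No cover costs less than 13.

13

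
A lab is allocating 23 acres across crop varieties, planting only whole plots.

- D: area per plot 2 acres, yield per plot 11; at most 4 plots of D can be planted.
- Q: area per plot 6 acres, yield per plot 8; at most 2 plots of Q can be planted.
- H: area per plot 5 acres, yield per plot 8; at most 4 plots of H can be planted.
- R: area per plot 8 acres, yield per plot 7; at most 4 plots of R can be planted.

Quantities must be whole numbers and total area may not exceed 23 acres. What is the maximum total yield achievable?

68

This is a bounded integer knapsack.
4×D and 3×H: area 23 ≤ 23, yield 4·11 + 3·8 = 68.
4×D and 2×H: area 18 ≤ 23, yield 4·11 + 2·8 = 60.
Best is 68.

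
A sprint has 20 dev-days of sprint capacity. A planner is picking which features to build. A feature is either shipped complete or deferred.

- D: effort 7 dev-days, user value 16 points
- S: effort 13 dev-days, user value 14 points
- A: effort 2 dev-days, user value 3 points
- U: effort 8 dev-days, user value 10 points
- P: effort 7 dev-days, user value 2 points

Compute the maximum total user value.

This is an integer program with binary decision variables.
Take D and S: effort 7 + 13 = 20 ≤ 20, user value 16 + 14 = 30.
No other feasible combination does better.

30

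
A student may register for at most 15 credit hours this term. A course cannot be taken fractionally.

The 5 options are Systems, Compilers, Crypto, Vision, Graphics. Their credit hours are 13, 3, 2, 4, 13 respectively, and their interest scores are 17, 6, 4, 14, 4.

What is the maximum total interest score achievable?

24

Take Compilers, Crypto, and Vision: credit hours 3 + 2 + 4 = 9 ≤ 15, interest score 6 + 4 + 14 = 24.
No other feasible combination does better.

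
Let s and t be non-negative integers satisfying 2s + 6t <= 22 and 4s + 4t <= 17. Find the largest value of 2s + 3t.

The continuous relaxation peaks at (0.875, 3.38) with value 11.88; rounding to a feasible lattice point costs some objective.
(s,t)=(1,3): 2·1+6·3=20≤22, 4·1+4·3=16≤17, objective 11.
(s,t)=(2,2): 2·2+6·2=16≤22, 4·2+4·2=16≤17, objective 10.
(s,t)=(0,3): 2·0+6·3=18≤22, 4·0+4·3=12≤17, objective 9.
Maximum is 11 at (s,t)=(1,3).

11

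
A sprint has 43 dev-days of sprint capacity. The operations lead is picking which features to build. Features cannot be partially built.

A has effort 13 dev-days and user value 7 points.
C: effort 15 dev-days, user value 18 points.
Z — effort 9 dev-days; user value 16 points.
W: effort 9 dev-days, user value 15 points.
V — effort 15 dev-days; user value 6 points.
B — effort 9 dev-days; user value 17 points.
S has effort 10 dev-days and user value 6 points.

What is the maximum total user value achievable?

Take C, Z, W, and B: effort 15 + 9 + 9 + 9 = 42 ≤ 43, user value 18 + 16 + 15 + 17 = 66.
No other feasible combination does better.

66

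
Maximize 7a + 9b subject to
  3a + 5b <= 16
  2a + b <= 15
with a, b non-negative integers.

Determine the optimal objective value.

(a,b)=(5,0) is feasible, giving 35.
(a,b)=(4,0) is feasible, giving 28.
No feasible integer point exceeds 35.

35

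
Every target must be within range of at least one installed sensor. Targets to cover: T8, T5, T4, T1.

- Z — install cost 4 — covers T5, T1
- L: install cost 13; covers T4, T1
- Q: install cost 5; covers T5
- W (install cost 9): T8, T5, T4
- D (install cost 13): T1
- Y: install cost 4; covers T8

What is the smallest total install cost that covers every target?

Choose Z and W: together they cover T8, T5, T4, T1 — every target.
Total install cost: 4 + 9 = 13.

13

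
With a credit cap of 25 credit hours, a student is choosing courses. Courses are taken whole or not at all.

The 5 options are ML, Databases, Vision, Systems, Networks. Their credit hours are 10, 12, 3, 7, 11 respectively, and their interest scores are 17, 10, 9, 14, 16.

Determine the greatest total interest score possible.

42

ML + Vision + Networks: credit hours 10 + 3 + 11 = 24 ≤ 25, interest score 17 + 9 + 16 = 42.
Vision + Systems + Networks: credit hours 3 + 7 + 11 = 21 ≤ 25, interest score 9 + 14 + 16 = 39.
ML + Vision + Systems: credit hours 10 + 3 + 7 = 20 ≤ 25, interest score 17 + 9 + 14 = 40.
Best is ML, Vision, and Networks with total interest score 42.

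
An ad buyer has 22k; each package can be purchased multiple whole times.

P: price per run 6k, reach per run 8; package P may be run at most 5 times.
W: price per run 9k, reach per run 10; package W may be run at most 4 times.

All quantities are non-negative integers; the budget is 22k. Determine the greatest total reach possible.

This is a bounded integer knapsack.
Take 2×P and 1×W: price 21 ≤ 22, reach 2·8 + 1·10 = 26.
No other integer combination yields more.

26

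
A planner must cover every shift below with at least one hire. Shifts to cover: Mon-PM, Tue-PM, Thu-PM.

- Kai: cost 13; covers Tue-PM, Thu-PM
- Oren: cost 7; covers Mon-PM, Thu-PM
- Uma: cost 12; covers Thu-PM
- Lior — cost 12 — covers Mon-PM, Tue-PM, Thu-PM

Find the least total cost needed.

The greedy cost-per-new-shift heuristic would pick Oren and Lior for 19, but a cheaper cover exists.
Lior alone covers Mon-PM, Tue-PM, Thu-PM — every shift.
Total cost: 12.
No cover costs less than 12.

12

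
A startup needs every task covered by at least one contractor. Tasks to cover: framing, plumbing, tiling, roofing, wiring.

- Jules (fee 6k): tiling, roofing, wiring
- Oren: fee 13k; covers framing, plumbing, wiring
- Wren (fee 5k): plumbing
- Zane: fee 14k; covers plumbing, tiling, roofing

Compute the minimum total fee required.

19

The greedy cost-per-new-task heuristic would pick Jules, Wren, and Oren for 24, but a cheaper cover exists.
Choose Jules and Oren: together they cover framing, plumbing, tiling, roofing, wiring — every task.
Total fee: 6 + 13 = 19.
No cover costs less than 19.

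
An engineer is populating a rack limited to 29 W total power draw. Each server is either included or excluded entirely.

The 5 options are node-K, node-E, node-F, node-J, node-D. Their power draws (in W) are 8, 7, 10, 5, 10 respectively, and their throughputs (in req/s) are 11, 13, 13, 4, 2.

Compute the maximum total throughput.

Allowing fractional choices, the relaxed optimum would be about 40.2, but servers are indivisible.
node-E + node-F + node-J: power draw 7 + 10 + 5 = 22 ≤ 29, throughput 13 + 13 + 4 = 30.
node-K + node-E + node-J: power draw 8 + 7 + 5 = 20 ≤ 29, throughput 11 + 13 + 4 = 28.
node-K + node-E + node-F: power draw 8 + 7 + 10 = 25 ≤ 29, throughput 11 + 13 + 13 = 37.
Best is node-K, node-E, and node-F with total throughput 37.

37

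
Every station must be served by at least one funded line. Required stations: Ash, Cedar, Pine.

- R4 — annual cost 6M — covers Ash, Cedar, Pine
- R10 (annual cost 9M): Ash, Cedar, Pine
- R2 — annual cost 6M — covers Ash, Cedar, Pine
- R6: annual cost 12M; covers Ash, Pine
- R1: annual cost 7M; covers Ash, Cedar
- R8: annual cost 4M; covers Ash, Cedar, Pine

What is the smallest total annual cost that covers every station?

4

R8 alone covers Ash, Cedar, Pine — every station.
Total annual cost: 4.
No cover costs less than 4.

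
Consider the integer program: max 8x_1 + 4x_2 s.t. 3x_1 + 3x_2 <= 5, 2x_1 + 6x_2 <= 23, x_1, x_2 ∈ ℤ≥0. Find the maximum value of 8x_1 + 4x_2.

8

Relaxing integrality, the LP optimum is 13.33 at (x_1,x_2) = (1.67, 0), which is not an integer point.
(x_1,x_2)=(1,0): 3·1+3·0=3≤5, 2·1+6·0=2≤23, objective 8.
(x_1,x_2)=(0,1): 3·0+3·1=3≤5, 2·0+6·1=6≤23, objective 4.
(x_1,x_2)=(0,0): 3·0+3·0=0≤5, 2·0+6·0=0≤23, objective 0.
No feasible integer point exceeds 8.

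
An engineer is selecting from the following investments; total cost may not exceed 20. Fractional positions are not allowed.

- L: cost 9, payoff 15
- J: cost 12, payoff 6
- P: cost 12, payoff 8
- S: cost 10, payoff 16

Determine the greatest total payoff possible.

Allowing fractional choices, the relaxed optimum would be about 31.7, but investments are indivisible.
S: cost 10 ≤ 20, payoff 16.
L: cost 9 ≤ 20, payoff 15.
L + S: cost 9 + 10 = 19 ≤ 20, payoff 15 + 16 = 31.
Best is L and S with total payoff 31.

31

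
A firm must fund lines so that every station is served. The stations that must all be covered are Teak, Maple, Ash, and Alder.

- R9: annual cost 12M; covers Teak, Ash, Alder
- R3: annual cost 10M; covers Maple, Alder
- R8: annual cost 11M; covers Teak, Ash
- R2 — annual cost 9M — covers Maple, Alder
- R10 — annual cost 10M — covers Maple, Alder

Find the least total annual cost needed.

The greedy cost-per-new-station heuristic would pick R9 and R2 for 21, but a cheaper cover exists.
Choose R8 and R2: together they cover Teak, Maple, Ash, Alder — every station.
Total annual cost: 11 + 9 = 20.
No cover costs less than 20.

20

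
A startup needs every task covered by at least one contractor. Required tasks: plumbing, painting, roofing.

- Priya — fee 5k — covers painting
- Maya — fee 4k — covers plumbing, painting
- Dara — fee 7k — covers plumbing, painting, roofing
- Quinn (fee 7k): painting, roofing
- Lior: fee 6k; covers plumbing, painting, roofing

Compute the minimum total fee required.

The greedy cost-per-new-task heuristic would pick Maya and Lior for 10, but a cheaper cover exists.
Lior alone covers plumbing, painting, roofing — every task.
Total fee: 6.
No cover costs less than 6.

6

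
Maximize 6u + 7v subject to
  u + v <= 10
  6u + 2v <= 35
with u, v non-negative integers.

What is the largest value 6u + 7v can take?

(u,v)=(0,10) is feasible, giving 70.
(u,v)=(1,9) is feasible, giving 69.
(u,v)=(0,9) is feasible, giving 63.
No feasible integer point exceeds 70.

70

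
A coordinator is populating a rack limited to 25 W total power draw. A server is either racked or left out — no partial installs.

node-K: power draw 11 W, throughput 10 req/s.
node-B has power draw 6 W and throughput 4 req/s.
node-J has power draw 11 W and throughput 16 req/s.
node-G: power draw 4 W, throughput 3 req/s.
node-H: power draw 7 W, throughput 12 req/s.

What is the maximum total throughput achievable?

This is an integer program with binary decision variables.
Take node-B, node-J, and node-H: power draw 6 + 11 + 7 = 24 ≤ 25, throughput 4 + 16 + 12 = 32.
No other feasible combination does better.

32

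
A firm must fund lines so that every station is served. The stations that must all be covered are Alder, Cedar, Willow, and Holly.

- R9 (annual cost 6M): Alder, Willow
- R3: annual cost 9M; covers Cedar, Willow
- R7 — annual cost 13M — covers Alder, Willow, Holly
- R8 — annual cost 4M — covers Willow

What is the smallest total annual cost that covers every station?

Choose R3 and R7: together they cover Alder, Cedar, Willow, Holly — every station.
Total annual cost: 9 + 13 = 22.

22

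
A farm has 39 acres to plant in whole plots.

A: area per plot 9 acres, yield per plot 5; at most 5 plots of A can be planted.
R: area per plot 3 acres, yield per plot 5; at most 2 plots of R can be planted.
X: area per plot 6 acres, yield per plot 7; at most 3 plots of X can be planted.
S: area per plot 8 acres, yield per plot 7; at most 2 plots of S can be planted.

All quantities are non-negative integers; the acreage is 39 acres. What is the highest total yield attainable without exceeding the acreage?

40

R has the best ratio (5/3); taking only R gives at most 2×5 = 10 (stopped by the supply cap of 2).
Mixing does better — 1×R, 3×X, and 2×S: area 37 ≤ 39, yield 1·5 + 3·7 + 2·7 = 40.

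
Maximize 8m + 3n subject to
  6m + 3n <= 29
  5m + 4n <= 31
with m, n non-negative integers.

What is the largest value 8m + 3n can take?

(m,n)=(4,1) is feasible, giving 35.
(m,n)=(4,0) is feasible, giving 32.
(m,n)=(3,2) is feasible, giving 30.
(m,n)=(3,1) is feasible, giving 27.
Maximum is 35 at (m,n)=(4,1).

35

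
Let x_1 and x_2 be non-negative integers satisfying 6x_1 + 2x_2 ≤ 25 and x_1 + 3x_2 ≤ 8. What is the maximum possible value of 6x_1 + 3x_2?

(x_1,x_2)=(4,0) is feasible, giving 24.
(x_1,x_2)=(3,1) is feasible, giving 21.
The best lattice point is (4,0), giving 24.

24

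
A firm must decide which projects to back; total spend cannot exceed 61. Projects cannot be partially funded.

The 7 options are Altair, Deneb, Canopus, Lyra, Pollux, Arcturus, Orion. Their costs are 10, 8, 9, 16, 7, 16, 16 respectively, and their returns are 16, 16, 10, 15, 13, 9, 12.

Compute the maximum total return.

72

Allowing fractional choices, the relaxed optimum would be about 78.2, but projects are indivisible.
Altair + Deneb + Canopus + Lyra + Pollux: cost 10 + 8 + 9 + 16 + 7 = 50 ≤ 61, return 16 + 16 + 10 + 15 + 13 = 70.
Altair + Deneb + Lyra + Pollux + Orion: cost 10 + 8 + 16 + 7 + 16 = 57 ≤ 61, return 16 + 16 + 15 + 13 + 12 = 72.
Altair + Deneb + Lyra + Pollux + Arcturus: cost 10 + 8 + 16 + 7 + 16 = 57 ≤ 61, return 16 + 16 + 15 + 13 + 9 = 69.
Best is Altair, Deneb, Lyra, Pollux, and Orion with total return 72.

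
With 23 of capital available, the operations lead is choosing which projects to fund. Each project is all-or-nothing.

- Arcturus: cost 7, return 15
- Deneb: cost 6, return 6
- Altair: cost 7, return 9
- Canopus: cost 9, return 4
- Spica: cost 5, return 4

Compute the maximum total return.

Arcturus + Altair + Spica: cost 7 + 7 + 5 = 19 ≤ 23, return 15 + 9 + 4 = 28.
Arcturus + Deneb + Altair: cost 7 + 6 + 7 = 20 ≤ 23, return 15 + 6 + 9 = 30.
Best is Arcturus, Deneb, and Altair with total return 30.

30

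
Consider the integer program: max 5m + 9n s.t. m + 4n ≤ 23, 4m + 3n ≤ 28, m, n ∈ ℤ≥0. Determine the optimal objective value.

The continuous relaxation peaks at (3.31, 4.92) with value 60.85; rounding to a feasible lattice point costs some objective.
(m,n)=(3,5): 1·3+4·5=23≤23, 4·3+3·5=27≤28, objective 60.
(m,n)=(4,4): 1·4+4·4=20≤23, 4·4+3·4=28≤28, objective 56.
(m,n)=(2,5): 1·2+4·5=22≤23, 4·2+3·5=23≤28, objective 55.
(m,n)=(3,4): 1·3+4·4=19≤23, 4·3+3·4=24≤28, objective 51.
The best lattice point is (3,5), giving 60.

60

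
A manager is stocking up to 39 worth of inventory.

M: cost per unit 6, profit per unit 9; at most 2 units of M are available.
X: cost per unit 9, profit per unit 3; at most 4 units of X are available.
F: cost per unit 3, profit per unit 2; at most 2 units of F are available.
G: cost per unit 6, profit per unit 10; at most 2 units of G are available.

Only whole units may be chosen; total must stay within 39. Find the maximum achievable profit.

45

This is a bounded integer knapsack.
2×M, 1×X, 1×F, and 2×G: cost 36 ≤ 39, profit 2·9 + 1·3 + 1·2 + 2·10 = 43.
2×M, 1×X, 2×F, and 2×G: cost 39 ≤ 39, profit 2·9 + 1·3 + 2·2 + 2·10 = 45.
Best is 45.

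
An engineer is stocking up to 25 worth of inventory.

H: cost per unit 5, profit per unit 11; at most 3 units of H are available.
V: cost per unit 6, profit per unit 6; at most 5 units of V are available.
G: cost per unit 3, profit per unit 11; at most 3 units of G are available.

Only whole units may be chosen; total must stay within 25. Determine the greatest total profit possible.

66

2×H, 1×V, and 3×G: cost 25 ≤ 25, profit 2·11 + 1·6 + 3·11 = 61.
3×H and 3×G: cost 24 ≤ 25, profit 3·11 + 3·11 = 66.
Best is 66.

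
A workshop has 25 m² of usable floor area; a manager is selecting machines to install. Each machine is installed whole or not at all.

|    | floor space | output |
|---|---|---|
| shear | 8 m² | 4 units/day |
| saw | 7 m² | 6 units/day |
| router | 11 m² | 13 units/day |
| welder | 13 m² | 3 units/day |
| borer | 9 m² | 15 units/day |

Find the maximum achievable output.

Treat it as a binary knapsack problem.
saw + borer: floor space 7 + 9 = 16 ≤ 25, output 6 + 15 = 21.
router + borer: floor space 11 + 9 = 20 ≤ 25, output 13 + 15 = 28.
shear + saw + borer: floor space 8 + 7 + 9 = 24 ≤ 25, output 4 + 6 + 15 = 25.
Best is router and borer with total output 28.

28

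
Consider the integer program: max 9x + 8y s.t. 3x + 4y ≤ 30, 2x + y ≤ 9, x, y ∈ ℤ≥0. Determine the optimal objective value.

Relaxing integrality, the LP optimum is 63.60 at (x,y) = (1.2, 6.6), which is not an integer point.
(x,y)=(2,5): 3·2+4·5=26≤30, 2·2+1·5=9≤9, objective 58.
(x,y)=(1,6): 3·1+4·6=27≤30, 2·1+1·6=8≤9, objective 57.
(x,y)=(0,7): 3·0+4·7=28≤30, 2·0+1·7=7≤9, objective 56.
Maximum is 58 at (x,y)=(2,5).

58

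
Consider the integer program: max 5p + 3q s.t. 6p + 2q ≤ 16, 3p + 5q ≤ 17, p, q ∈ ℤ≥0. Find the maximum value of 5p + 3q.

16

(p,q)=(2,2): 6·2+2·2=16≤16, 3·2+5·2=16≤17, objective 16.
(p,q)=(2,1): 6·2+2·1=14≤16, 3·2+5·1=11≤17, objective 13.
(p,q)=(1,2): 6·1+2·2=10≤16, 3·1+5·2=13≤17, objective 11.
(p,q)=(0,3): 6·0+2·3=6≤16, 3·0+5·3=15≤17, objective 9.
No feasible integer point exceeds 16.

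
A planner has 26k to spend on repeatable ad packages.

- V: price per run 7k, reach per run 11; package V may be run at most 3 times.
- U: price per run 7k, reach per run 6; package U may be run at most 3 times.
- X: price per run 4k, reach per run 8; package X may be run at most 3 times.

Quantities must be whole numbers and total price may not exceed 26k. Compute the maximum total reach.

46

Take 2×V and 3×X: price 26 ≤ 26, reach 2·11 + 3·8 = 46.
X has the best ratio (8/4) and is taken to its limit of 3; remaining capacity is filled optimally with the others.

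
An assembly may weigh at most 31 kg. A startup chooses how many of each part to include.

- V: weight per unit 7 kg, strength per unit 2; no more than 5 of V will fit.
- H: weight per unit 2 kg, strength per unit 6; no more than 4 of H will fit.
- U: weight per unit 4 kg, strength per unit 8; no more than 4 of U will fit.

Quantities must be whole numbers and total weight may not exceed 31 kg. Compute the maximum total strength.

This is a bounded integer knapsack.
4×H and 4×U: weight 24 ≤ 31, strength 4·6 + 4·8 = 56.
1×V, 4×H, and 4×U: weight 31 ≤ 31, strength 1·2 + 4·6 + 4·8 = 58.
Best is 58.

58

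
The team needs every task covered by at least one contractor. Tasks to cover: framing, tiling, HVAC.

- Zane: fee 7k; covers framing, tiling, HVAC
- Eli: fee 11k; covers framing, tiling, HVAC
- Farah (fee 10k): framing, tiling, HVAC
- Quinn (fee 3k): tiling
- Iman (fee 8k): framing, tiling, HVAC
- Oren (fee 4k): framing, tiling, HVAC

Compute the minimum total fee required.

4

This is a weighted set-cover instance.
Oren alone covers framing, tiling, HVAC — every task.
Total fee: 4.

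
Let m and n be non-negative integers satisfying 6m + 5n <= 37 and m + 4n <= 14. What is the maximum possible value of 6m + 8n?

40

Relaxing integrality, the LP optimum is 44.42 at (m,n) = (4.11, 2.47), which is not an integer point.
(m,n)=(4,2) is feasible, giving 40.
(m,n)=(5,1) is feasible, giving 38.
(m,n)=(3,2) is feasible, giving 34.
No feasible integer point exceeds 40.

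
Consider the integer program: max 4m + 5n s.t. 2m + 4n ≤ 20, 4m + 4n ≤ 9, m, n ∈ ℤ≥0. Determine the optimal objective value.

10

The continuous relaxation peaks at (0, 2.25) with value 11.25; rounding to a feasible lattice point costs some objective.
(m,n)=(0,2) is feasible, giving 10.
(m,n)=(1,1) is feasible, giving 9.
(m,n)=(0,1) is feasible, giving 5.
Maximum is 10 at (m,n)=(0,2).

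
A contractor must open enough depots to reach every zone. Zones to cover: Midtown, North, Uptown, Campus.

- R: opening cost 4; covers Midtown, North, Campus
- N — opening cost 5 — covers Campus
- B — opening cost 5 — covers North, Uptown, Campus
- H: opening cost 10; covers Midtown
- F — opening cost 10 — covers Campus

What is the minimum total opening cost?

Choose R and B: together they cover Midtown, North, Uptown, Campus — every zone.
Total opening cost: 4 + 5 = 9.
No cover costs less than 9.

9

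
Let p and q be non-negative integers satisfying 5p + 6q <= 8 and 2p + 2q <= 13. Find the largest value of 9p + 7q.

Relaxing integrality, the LP optimum is 14.40 at (p,q) = (1.6, 0), which is not an integer point.
(p,q)=(1,0): 5·1+6·0=5≤8, 2·1+2·0=2≤13, objective 9.
(p,q)=(0,1): 5·0+6·1=6≤8, 2·0+2·1=2≤13, objective 7.
(p,q)=(0,0): 5·0+6·0=0≤8, 2·0+2·0=0≤13, objective 0.
The best lattice point is (1,0), giving 9.

9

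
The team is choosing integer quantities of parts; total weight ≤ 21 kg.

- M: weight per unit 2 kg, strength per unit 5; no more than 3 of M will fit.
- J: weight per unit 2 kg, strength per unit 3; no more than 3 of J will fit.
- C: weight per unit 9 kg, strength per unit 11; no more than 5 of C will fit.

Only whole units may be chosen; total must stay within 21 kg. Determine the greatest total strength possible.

35

This is a bounded integer knapsack.
M has the best ratio (5/2); taking only M gives at most 3×5 = 15 (stopped by the supply cap of 3).
Mixing does better — 3×M, 3×J, and 1×C: weight 21 ≤ 21, strength 3·5 + 3·3 + 1·11 = 35.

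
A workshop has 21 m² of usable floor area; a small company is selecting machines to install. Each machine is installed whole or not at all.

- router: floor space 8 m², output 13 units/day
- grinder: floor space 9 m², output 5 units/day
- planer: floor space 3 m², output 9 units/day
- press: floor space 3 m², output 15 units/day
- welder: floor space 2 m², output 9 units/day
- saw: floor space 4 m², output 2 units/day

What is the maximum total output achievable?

48

Take router, planer, press, welder, and saw: floor space 8 + 3 + 3 + 2 + 4 = 20 ≤ 21, output 13 + 9 + 15 + 9 + 2 = 48.
No other feasible combination does better.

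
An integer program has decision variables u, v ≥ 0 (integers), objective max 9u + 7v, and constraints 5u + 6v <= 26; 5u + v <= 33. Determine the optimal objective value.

(u,v)=(5,0): 5·5+6·0=25≤26, 5·5+1·0=25≤33, objective 45.
(u,v)=(4,1): 5·4+6·1=26≤26, 5·4+1·1=21≤33, objective 43.
(u,v)=(4,0): 5·4+6·0=20≤26, 5·4+1·0=20≤33, objective 36.
The best lattice point is (5,0), giving 45.

45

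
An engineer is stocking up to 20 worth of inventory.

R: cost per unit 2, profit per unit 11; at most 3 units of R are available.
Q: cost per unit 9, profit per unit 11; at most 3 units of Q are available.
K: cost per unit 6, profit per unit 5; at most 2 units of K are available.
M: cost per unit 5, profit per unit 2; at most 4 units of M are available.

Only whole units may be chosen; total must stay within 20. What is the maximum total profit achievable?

46

3×R, 1×Q, and 1×M: cost 20 ≤ 20, profit 3·11 + 1·11 + 1·2 = 46.
3×R and 1×Q: cost 15 ≤ 20, profit 3·11 + 1·11 = 44.
Best is 46.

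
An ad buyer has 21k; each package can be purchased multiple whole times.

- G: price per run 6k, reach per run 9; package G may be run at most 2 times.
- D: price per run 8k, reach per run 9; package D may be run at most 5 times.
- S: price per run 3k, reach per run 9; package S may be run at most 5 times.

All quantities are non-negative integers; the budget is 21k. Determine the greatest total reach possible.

Take 1×G and 5×S: price 21 ≤ 21, reach 1·9 + 5·9 = 54.
S has the best ratio (9/3) and is taken to its limit of 5; remaining capacity is filled optimally with the others.

54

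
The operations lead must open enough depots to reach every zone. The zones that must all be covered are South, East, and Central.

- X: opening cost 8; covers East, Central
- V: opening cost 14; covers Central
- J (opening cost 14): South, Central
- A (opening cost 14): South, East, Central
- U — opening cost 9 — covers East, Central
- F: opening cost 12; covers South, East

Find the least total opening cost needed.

14

A alone covers South, East, Central — every zone.
Total opening cost: 14.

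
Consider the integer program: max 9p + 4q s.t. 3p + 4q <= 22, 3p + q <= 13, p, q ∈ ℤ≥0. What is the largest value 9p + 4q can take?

40

Relaxing integrality, the LP optimum is 42.00 at (p,q) = (3.33, 3), which is not an integer point.
(p,q)=(4,1): 3·4+4·1=16≤22, 3·4+1·1=13≤13, objective 40.
(p,q)=(3,3): 3·3+4·3=21≤22, 3·3+1·3=12≤13, objective 39.
(p,q)=(4,0): 3·4+4·0=12≤22, 3·4+1·0=12≤13, objective 36.
(p,q)=(3,2): 3·3+4·2=17≤22, 3·3+1·2=11≤13, objective 35.
The best lattice point is (4,1), giving 40.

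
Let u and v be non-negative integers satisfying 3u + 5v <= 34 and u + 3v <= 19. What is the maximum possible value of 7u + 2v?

The continuous relaxation peaks at (11.3, 0) with value 79.33; rounding to a feasible lattice point costs some objective.
(u,v)=(11,0) is feasible, giving 77.
(u,v)=(10,0) is feasible, giving 70.
Maximum is 77 at (u,v)=(11,0).

77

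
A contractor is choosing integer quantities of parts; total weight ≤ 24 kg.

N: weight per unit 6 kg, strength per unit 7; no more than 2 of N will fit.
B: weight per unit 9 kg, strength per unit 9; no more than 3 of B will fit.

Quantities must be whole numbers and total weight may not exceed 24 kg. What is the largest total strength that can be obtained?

25

N has the best ratio (7/6); taking only N gives at most 2×7 = 14 (stopped by the supply cap of 2).
Mixing does better — 1×N and 2×B: weight 24 ≤ 24, strength 1·7 + 2·9 = 25.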